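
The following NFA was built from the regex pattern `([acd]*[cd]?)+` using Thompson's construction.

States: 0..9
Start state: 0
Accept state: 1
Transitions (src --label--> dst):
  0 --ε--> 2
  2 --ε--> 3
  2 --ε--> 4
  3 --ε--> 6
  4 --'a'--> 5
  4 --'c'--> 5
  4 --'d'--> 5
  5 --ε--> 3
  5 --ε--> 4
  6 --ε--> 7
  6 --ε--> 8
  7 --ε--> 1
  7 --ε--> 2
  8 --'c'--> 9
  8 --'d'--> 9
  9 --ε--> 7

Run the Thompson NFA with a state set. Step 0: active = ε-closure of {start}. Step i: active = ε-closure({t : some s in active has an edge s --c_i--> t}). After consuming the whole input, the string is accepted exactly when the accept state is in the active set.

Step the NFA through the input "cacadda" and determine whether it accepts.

Answer: ACCEPT

Steps:
start: ε-closure({0}) = {0,1,2,3,4,6,7,8}
'c' @ 1: {1,2,3,4,5,6,7,8,9}  [accepting]
'a' @ 2: {1,2,3,4,5,6,7,8}  [accepting]
'c' @ 3: {1,2,3,4,5,6,7,8,9}  [accepting]
'a' @ 4: {1,2,3,4,5,6,7,8}  [accepting]
'd' @ 5: {1,2,3,4,5,6,7,8,9}  [accepting]
'd' @ 6: {1,2,3,4,5,6,7,8,9}  [accepting]
'a' @ 7: {1,2,3,4,5,6,7,8}  [accepting]
end set {1,2,3,4,5,6,7,8} — state 1 in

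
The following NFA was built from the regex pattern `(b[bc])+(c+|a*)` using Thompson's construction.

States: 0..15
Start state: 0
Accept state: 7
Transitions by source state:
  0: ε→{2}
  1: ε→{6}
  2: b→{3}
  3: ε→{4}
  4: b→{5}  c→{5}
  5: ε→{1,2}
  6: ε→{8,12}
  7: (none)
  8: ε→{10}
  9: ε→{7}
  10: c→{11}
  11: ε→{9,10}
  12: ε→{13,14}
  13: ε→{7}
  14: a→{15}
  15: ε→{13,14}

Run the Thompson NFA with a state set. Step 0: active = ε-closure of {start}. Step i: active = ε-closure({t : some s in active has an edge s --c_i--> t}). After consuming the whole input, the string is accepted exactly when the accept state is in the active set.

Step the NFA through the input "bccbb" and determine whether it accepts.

Answer: REJECT

Steps:
initial (ε-close {0}): {0,2}
'b' @ 1: {3,4}
'c' @ 2: {1,2,5,6,7,8,10,12,13,14}  [accepting]
'c' @ 3: {7,9,10,11}  [accepting]
'b' @ 4: {}  — state set empty
rest 'b' ignored (set empty)
end set {} — state 7 not in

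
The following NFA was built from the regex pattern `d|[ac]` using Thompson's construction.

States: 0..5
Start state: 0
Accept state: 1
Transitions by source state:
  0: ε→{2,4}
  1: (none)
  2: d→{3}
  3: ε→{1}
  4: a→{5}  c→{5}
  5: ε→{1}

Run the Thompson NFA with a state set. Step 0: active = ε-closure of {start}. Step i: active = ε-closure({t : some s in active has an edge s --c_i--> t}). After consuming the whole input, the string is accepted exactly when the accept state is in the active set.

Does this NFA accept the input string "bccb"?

S₀ = ε-closure({0}) = {0,2,4}
'b' @ 1: {}  — no active states
rest 'ccb' ignored (set empty)
final: {}; accept 1 not in set

Answer: REJECT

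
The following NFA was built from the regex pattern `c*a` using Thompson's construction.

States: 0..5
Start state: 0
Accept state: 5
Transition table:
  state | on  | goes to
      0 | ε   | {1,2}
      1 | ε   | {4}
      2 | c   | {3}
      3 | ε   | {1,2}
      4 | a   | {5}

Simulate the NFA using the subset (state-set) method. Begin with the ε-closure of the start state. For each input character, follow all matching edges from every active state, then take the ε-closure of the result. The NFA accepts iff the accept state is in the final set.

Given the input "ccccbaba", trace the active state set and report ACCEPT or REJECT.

start: ε-closure({0}) = {0,1,2,4}
'c' @ 1: {1,2,3,4}
'c' @ 2: {1,2,3,4}
'c' @ 3: {1,2,3,4}
'c' @ 4: {1,2,3,4}
'b' @ 5: {}  — dead — no transitions
rest 'aba' ignored (set empty)
final: {}; accept 5 not in set

Answer: REJECT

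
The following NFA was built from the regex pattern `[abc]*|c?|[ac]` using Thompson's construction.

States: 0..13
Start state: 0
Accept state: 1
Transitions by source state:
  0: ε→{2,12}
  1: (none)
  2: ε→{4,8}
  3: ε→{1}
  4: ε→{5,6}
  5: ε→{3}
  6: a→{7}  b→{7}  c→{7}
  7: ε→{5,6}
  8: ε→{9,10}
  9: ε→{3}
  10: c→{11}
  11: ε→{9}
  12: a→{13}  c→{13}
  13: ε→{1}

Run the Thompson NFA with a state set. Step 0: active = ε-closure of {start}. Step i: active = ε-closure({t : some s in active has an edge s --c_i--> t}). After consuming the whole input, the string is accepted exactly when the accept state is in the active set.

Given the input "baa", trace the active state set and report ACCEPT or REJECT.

start: ε-closure({0}) = {0,1,2,3,4,5,6,8,9,10,12}
'b' @ 1: {1,3,5,6,7}  (accept∈set)
'a' @ 2: {1,3,5,6,7}  (accept∈set)
'a' @ 3: {1,3,5,6,7}  (accept∈set)
final: {1,3,5,6,7}; accept 1 in set

Answer: ACCEPT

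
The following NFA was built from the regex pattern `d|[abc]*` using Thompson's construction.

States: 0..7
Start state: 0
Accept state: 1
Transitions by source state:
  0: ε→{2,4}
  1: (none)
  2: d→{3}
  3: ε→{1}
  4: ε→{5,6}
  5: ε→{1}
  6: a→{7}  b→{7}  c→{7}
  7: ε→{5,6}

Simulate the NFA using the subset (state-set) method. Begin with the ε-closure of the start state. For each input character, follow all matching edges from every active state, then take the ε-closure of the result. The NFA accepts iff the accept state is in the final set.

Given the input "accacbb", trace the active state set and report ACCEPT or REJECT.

Answer: ACCEPT

Steps:
S₀ = ε-closure({0}) = {0,1,2,4,5,6}
'a' @ 1: {1,5,6,7}  (accept∈set)
'c' @ 2: {1,5,6,7}  (accept∈set)
'c' @ 3: {1,5,6,7}  (accept∈set)
'a' @ 4: {1,5,6,7}  (accept∈set)
'c' @ 5: {1,5,6,7}  (accept∈set)
'b' @ 6: {1,5,6,7}  (accept∈set)
'b' @ 7: {1,5,6,7}  (accept∈set)
after full input: {1,5,6,7}  (accept=1 in)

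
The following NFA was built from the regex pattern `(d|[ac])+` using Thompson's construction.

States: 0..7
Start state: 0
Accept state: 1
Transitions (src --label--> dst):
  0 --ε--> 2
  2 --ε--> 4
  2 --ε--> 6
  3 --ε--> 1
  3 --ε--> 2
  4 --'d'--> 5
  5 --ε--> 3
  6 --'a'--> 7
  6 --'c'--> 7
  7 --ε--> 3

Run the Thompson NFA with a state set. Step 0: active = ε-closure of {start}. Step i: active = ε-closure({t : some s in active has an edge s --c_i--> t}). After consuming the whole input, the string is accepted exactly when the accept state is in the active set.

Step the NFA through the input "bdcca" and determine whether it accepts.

Answer: REJECT

Trace:
start: ε-closure({0}) = {0,2,4,6}
'b' @ 1: {}  — dead — no transitions
rest 'dcca' ignored (set empty)
end set {} — state 1 not in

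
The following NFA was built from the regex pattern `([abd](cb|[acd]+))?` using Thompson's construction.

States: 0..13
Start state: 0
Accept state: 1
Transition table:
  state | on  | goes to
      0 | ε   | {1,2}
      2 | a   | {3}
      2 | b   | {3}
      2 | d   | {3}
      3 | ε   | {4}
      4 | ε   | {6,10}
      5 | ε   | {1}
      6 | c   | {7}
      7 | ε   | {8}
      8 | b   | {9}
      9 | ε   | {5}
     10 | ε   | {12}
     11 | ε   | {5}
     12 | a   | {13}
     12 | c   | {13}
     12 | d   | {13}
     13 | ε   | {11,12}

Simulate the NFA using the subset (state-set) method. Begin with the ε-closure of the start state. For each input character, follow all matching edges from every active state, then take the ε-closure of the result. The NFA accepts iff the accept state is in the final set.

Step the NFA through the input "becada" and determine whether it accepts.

Answer: REJECT

Steps:
start: ε-closure({0}) = {0,1,2}
'b' @ 1: {3,4,6,10,12}
'e' @ 2: {}  — state set empty
rest 'cada' ignored (set empty)
final: {}; accept 1 not in set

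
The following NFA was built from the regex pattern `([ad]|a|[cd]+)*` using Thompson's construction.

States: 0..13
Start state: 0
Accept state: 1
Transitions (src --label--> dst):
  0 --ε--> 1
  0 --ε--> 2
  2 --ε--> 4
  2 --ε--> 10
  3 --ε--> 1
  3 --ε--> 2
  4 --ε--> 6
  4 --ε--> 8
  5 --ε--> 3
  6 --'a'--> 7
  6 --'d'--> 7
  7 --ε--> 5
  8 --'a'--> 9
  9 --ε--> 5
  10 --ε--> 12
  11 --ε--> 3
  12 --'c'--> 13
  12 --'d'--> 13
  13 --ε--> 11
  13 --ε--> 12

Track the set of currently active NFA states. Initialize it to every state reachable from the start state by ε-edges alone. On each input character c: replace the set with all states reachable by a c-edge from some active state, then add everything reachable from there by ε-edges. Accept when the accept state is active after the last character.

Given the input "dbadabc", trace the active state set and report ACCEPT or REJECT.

initial (ε-close {0}): {0,1,2,4,6,8,10,12}
'd' @ 1: {1,2,3,4,5,6,7,8,10,11,12,13}  [accepting]
'b' @ 2: {}  — dead — no transitions
rest 'adabc' ignored (set empty)
after full input: {}  (accept=1 not in)

Answer: REJECT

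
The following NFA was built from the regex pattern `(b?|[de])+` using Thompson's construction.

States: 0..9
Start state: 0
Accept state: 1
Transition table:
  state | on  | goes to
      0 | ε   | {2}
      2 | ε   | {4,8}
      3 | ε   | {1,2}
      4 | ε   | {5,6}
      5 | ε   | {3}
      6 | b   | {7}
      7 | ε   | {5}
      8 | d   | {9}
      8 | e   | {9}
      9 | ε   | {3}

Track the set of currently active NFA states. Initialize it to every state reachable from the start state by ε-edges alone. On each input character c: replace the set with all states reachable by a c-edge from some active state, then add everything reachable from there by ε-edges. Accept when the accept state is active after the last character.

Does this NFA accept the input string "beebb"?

initial (ε-close {0}): {0,1,2,3,4,5,6,8}
'b' @ 1: {1,2,3,4,5,6,7,8}  [accepting]
'e' @ 2: {1,2,3,4,5,6,8,9}  [accepting]
'e' @ 3: {1,2,3,4,5,6,8,9}  [accepting]
'b' @ 4: {1,2,3,4,5,6,7,8}  [accepting]
'b' @ 5: {1,2,3,4,5,6,7,8}  [accepting]
after full input: {1,2,3,4,5,6,7,8}  (accept=1 in)

Answer: ACCEPT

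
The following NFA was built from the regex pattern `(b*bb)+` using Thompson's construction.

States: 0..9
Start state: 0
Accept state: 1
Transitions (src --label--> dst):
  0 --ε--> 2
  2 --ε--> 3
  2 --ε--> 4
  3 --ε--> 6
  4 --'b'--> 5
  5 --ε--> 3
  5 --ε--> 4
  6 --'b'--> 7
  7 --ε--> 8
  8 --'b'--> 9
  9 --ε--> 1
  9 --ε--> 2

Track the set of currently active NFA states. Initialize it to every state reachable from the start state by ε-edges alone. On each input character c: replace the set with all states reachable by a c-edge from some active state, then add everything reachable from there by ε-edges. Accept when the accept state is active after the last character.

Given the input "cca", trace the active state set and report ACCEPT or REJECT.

Answer: REJECT

Derivation:
start: ε-closure({0}) = {0,2,3,4,6}
'c' @ 1: {}  — state set empty
rest 'ca' ignored (set empty)
end set {} — state 1 not in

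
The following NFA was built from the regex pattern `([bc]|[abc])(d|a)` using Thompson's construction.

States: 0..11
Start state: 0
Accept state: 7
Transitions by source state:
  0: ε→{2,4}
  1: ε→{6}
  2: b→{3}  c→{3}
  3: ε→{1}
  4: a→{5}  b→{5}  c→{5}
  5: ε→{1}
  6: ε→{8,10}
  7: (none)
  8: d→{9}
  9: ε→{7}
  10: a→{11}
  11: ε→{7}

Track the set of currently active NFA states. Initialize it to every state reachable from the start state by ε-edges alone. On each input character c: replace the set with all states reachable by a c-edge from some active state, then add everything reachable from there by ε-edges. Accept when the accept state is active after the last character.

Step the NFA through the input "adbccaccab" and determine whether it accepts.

Answer: REJECT

Steps:
S₀ = ε-closure({0}) = {0,2,4}
'a' @ 1: {1,5,6,8,10}
'd' @ 2: {7,9}  ✓accept
'b' @ 3: {}  — dead — no transitions
rest 'ccaccab' ignored (set empty)
after full input: {}  (accept=7 not in)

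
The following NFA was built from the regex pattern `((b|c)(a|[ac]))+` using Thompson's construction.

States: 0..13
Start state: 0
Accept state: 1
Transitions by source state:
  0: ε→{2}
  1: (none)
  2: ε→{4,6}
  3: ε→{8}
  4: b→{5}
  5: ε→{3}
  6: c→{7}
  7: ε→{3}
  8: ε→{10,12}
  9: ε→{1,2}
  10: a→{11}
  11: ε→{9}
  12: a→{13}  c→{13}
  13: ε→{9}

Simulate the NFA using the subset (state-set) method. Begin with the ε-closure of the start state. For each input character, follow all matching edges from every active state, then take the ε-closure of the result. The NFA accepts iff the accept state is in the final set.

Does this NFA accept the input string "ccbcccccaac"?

S₀ = ε-closure({0}) = {0,2,4,6}
'c' @ 1: {3,7,8,10,12}
'c' @ 2: {1,2,4,6,9,13}  (accept∈set)
'b' @ 3: {3,5,8,10,12}
'c' @ 4: {1,2,4,6,9,13}  (accept∈set)
'c' @ 5: {3,7,8,10,12}
'c' @ 6: {1,2,4,6,9,13}  (accept∈set)
'c' @ 7: {3,7,8,10,12}
'c' @ 8: {1,2,4,6,9,13}  (accept∈set)
'a' @ 9: {}  — no active states
rest 'ac' ignored (set empty)
after full input: {}  (accept=1 not in)

Answer: REJECT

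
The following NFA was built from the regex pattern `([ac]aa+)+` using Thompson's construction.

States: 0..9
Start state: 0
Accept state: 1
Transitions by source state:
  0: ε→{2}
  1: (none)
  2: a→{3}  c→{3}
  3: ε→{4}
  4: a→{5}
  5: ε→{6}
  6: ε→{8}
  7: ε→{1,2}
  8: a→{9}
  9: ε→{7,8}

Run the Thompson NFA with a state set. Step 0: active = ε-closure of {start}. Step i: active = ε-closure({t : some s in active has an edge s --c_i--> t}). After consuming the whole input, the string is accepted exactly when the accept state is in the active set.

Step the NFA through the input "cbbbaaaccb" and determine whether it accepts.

initial (ε-close {0}): {0,2}
'c' @ 1: {3,4}
'b' @ 2: {}  — dead — no transitions
rest 'bbaaaccb' ignored (set empty)
end set {} — state 1 not in

Answer: REJECT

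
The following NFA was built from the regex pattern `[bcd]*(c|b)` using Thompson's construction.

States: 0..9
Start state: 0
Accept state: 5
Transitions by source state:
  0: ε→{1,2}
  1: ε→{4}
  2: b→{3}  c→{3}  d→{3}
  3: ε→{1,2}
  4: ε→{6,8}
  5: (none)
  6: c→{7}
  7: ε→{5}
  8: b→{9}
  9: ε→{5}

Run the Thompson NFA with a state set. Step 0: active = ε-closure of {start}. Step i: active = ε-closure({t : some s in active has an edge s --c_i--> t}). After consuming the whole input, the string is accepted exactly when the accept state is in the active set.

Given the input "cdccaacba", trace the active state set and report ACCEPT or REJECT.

Answer: REJECT

Steps:
initial (ε-close {0}): {0,1,2,4,6,8}
'c' @ 1: {1,2,3,4,5,6,7,8}  (accept∈set)
'd' @ 2: {1,2,3,4,6,8}
'c' @ 3: {1,2,3,4,5,6,7,8}  (accept∈set)
'c' @ 4: {1,2,3,4,5,6,7,8}  (accept∈set)
'a' @ 5: {}  — no active states
rest 'acba' ignored (set empty)
final: {}; accept 5 not in set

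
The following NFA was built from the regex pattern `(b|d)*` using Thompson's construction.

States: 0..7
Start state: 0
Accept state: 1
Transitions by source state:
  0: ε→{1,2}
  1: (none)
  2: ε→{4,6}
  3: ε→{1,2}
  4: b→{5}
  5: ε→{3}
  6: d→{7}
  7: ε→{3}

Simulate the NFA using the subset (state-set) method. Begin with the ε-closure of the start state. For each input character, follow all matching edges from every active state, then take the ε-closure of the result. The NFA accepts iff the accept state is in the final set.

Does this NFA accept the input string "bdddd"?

initial (ε-close {0}): {0,1,2,4,6}
'b' @ 1: {1,2,3,4,5,6}  (accept∈set)
'd' @ 2: {1,2,3,4,6,7}  (accept∈set)
'd' @ 3: {1,2,3,4,6,7}  (accept∈set)
'd' @ 4: {1,2,3,4,6,7}  (accept∈set)
'd' @ 5: {1,2,3,4,6,7}  (accept∈set)
final: {1,2,3,4,6,7}; accept 1 in set

Answer: ACCEPT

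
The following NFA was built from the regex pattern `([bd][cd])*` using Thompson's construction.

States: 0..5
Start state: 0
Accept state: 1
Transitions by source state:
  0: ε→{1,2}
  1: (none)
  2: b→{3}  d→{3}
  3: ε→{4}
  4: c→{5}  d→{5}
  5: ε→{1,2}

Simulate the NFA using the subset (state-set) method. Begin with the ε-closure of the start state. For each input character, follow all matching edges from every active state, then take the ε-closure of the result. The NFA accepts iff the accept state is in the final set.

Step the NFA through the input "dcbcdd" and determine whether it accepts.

Answer: ACCEPT

Derivation:
initial (ε-close {0}): {0,1,2}
'd' @ 1: {3,4}
'c' @ 2: {1,2,5}  (accept∈set)
'b' @ 3: {3,4}
'c' @ 4: {1,2,5}  (accept∈set)
'd' @ 5: {3,4}
'd' @ 6: {1,2,5}  (accept∈set)
final: {1,2,5}; accept 1 in set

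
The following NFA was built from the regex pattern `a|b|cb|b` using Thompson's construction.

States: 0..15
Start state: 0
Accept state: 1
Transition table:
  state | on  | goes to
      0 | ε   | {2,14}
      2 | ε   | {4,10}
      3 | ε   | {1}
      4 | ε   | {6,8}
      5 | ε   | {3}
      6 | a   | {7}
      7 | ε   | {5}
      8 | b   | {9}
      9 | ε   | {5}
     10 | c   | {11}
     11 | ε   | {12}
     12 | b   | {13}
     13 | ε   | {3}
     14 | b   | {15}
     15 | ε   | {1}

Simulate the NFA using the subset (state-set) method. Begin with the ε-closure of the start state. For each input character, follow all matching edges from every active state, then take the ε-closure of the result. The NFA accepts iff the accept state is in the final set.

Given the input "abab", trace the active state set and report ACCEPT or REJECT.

Answer: REJECT

Steps:
initial (ε-close {0}): {0,2,4,6,8,10,14}
'a' @ 1: {1,3,5,7}  ✓accept
'b' @ 2: {}  — state set empty
rest 'ab' ignored (set empty)
end set {} — state 1 not in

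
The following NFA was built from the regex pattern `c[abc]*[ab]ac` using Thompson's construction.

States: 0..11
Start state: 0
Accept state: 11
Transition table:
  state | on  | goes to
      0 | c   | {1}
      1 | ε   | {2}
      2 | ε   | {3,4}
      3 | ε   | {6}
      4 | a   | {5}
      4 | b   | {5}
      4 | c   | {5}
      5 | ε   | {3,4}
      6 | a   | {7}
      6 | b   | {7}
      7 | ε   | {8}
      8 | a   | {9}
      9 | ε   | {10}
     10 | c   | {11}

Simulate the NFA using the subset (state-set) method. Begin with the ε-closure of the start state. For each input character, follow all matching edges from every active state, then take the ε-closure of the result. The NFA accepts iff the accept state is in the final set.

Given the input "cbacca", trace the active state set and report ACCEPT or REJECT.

Answer: REJECT

Steps:
initial (ε-close {0}): {0}
'c' @ 1: {1,2,3,4,6}
'b' @ 2: {3,4,5,6,7,8}
'a' @ 3: {3,4,5,6,7,8,9,10}
'c' @ 4: {3,4,5,6,11}  ✓accept
'c' @ 5: {3,4,5,6}
'a' @ 6: {3,4,5,6,7,8}
after full input: {3,4,5,6,7,8}  (accept=11 not in)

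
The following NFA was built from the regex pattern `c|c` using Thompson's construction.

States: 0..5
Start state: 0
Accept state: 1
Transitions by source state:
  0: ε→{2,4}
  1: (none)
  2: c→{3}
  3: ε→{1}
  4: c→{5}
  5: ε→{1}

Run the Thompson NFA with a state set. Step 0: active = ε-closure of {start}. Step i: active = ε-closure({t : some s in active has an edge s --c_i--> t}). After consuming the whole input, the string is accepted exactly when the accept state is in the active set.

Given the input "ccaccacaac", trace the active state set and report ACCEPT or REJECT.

initial (ε-close {0}): {0,2,4}
'c' @ 1: {1,3,5}  ✓accept
'c' @ 2: {}  — no active states
rest 'accacaac' ignored (set empty)
after full input: {}  (accept=1 not in)

Answer: REJECT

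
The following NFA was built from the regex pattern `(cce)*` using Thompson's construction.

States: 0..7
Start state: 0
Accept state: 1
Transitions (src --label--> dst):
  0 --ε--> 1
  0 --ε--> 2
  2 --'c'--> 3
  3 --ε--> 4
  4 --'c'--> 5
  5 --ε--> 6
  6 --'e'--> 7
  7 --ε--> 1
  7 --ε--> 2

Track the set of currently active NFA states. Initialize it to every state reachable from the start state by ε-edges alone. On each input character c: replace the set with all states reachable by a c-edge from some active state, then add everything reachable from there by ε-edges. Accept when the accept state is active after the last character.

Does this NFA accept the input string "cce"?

Answer: ACCEPT

Derivation:
initial (ε-close {0}): {0,1,2}
'c' @ 1: {3,4}
'c' @ 2: {5,6}
'e' @ 3: {1,2,7}  ✓accept
after full input: {1,2,7}  (accept=1 in)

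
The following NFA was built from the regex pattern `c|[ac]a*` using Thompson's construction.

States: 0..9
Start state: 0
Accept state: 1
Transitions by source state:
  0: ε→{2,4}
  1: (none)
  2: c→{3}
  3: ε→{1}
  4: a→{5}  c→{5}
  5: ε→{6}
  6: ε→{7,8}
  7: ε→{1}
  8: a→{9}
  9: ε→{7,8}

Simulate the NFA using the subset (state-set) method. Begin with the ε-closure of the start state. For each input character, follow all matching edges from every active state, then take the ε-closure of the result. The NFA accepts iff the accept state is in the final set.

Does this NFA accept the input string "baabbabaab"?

start: ε-closure({0}) = {0,2,4}
'b' @ 1: {}  — dead — no transitions
rest 'aabbabaab' ignored (set empty)
after full input: {}  (accept=1 not in)

Answer: REJECT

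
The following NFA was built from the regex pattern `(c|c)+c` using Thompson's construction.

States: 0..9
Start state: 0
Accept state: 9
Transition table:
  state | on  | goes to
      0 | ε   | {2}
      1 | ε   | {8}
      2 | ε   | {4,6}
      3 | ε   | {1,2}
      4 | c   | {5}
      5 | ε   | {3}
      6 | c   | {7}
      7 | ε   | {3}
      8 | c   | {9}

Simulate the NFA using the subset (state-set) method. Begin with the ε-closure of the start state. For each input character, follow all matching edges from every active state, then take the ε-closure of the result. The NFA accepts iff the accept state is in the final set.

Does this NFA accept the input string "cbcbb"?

Answer: REJECT

Steps:
initial (ε-close {0}): {0,2,4,6}
'c' @ 1: {1,2,3,4,5,6,7,8}
'b' @ 2: {}  — no active states
rest 'cbb' ignored (set empty)
after full input: {}  (accept=9 not in)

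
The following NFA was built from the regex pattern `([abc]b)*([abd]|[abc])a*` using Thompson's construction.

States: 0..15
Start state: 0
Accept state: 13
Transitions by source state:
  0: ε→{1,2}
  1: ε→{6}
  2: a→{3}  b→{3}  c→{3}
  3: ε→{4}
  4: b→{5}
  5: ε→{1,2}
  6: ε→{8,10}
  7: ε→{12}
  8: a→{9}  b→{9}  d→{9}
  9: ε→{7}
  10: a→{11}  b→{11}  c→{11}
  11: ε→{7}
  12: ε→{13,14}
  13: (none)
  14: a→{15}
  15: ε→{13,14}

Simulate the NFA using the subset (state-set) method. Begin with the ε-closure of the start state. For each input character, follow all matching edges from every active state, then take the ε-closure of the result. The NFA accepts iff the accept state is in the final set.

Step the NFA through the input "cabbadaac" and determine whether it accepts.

start: ε-closure({0}) = {0,1,2,6,8,10}
'c' @ 1: {3,4,7,11,12,13,14}  (accept∈set)
'a' @ 2: {13,14,15}  (accept∈set)
'b' @ 3: {}  — dead — no transitions
rest 'badaac' ignored (set empty)
final: {}; accept 13 not in set

Answer: REJECT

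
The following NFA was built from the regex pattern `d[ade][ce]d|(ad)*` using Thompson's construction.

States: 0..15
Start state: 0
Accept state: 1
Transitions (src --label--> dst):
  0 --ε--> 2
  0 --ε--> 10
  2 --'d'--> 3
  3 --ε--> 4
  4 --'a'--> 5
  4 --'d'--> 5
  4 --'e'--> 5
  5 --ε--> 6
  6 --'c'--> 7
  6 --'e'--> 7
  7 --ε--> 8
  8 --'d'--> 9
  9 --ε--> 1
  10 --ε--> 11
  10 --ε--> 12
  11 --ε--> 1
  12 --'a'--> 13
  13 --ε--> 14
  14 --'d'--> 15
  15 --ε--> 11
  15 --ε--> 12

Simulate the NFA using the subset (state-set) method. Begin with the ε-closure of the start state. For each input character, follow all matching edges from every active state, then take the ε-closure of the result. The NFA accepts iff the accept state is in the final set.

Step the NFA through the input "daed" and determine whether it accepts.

initial (ε-close {0}): {0,1,2,10,11,12}
'd' @ 1: {3,4}
'a' @ 2: {5,6}
'e' @ 3: {7,8}
'd' @ 4: {1,9}  (accept∈set)
end set {1,9} — state 1 in

Answer: ACCEPT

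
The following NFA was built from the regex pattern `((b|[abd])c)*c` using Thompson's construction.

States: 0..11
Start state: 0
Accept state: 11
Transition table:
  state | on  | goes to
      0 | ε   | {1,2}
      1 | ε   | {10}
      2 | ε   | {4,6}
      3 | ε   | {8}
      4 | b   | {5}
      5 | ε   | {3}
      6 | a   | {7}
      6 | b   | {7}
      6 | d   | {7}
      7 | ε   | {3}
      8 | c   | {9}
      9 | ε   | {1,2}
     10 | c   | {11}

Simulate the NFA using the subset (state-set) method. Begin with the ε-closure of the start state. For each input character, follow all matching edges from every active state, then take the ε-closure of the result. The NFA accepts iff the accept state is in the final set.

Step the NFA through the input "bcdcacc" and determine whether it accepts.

start: ε-closure({0}) = {0,1,2,4,6,10}
'b' @ 1: {3,5,7,8}
'c' @ 2: {1,2,4,6,9,10}
'd' @ 3: {3,7,8}
'c' @ 4: {1,2,4,6,9,10}
'a' @ 5: {3,7,8}
'c' @ 6: {1,2,4,6,9,10}
'c' @ 7: {11}  [accepting]
after full input: {11}  (accept=11 in)

Answer: ACCEPT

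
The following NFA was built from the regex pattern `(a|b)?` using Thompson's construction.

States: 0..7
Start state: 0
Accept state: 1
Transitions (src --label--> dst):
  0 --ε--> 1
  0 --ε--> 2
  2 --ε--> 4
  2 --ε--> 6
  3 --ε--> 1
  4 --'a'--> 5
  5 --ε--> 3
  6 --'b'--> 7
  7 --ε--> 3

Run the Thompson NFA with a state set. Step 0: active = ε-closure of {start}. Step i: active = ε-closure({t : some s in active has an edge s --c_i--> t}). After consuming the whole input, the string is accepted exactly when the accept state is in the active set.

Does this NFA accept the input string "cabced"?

Answer: REJECT

Steps:
S₀ = ε-closure({0}) = {0,1,2,4,6}
'c' @ 1: {}  — no active states
rest 'abced' ignored (set empty)
end set {} — state 1 not in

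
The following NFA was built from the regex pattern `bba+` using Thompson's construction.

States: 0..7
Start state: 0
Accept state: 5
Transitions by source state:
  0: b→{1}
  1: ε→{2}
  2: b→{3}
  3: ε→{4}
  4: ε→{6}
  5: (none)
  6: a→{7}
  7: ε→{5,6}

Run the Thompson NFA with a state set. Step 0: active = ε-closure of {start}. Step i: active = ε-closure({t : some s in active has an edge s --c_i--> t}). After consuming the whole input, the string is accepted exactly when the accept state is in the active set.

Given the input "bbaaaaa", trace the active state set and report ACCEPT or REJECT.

S₀ = ε-closure({0}) = {0}
'b' @ 1: {1,2}
'b' @ 2: {3,4,6}
'a' @ 3: {5,6,7}  [accepting]
'a' @ 4: {5,6,7}  [accepting]
'a' @ 5: {5,6,7}  [accepting]
'a' @ 6: {5,6,7}  [accepting]
'a' @ 7: {5,6,7}  [accepting]
end set {5,6,7} — state 5 in

Answer: ACCEPT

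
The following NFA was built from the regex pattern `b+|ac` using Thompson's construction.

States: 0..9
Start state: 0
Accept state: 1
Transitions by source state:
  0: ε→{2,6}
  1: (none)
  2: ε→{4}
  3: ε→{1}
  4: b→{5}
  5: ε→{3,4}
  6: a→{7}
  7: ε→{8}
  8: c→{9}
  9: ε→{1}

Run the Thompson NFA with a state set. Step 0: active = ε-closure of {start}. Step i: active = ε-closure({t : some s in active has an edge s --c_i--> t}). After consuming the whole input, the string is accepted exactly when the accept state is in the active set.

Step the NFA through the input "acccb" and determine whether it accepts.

Answer: REJECT

Steps:
S₀ = ε-closure({0}) = {0,2,4,6}
'a' @ 1: {7,8}
'c' @ 2: {1,9}  ✓accept
'c' @ 3: {}  — state set empty
rest 'cb' ignored (set empty)
end set {} — state 1 not in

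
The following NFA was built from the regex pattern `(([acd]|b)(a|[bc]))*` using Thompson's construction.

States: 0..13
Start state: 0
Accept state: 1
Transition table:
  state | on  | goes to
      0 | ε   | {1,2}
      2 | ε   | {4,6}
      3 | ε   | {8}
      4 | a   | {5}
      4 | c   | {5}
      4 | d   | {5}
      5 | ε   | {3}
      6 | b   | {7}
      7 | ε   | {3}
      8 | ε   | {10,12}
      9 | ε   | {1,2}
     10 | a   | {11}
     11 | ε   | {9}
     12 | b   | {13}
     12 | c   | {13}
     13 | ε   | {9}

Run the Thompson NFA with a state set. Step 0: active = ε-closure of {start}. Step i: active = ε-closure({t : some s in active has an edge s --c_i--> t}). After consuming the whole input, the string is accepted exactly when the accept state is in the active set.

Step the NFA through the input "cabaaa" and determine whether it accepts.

start: ε-closure({0}) = {0,1,2,4,6}
'c' @ 1: {3,5,8,10,12}
'a' @ 2: {1,2,4,6,9,11}  (accept∈set)
'b' @ 3: {3,7,8,10,12}
'a' @ 4: {1,2,4,6,9,11}  (accept∈set)
'a' @ 5: {3,5,8,10,12}
'a' @ 6: {1,2,4,6,9,11}  (accept∈set)
final: {1,2,4,6,9,11}; accept 1 in set

Answer: ACCEPT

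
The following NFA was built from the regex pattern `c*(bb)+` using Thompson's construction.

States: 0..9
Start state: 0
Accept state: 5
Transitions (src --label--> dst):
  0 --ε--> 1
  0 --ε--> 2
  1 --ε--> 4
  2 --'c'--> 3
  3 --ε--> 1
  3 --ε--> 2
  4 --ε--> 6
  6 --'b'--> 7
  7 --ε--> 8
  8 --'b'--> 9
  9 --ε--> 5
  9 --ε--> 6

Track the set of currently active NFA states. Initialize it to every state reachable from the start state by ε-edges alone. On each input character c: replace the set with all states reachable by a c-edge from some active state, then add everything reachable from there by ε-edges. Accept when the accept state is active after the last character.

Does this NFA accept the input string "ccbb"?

Answer: ACCEPT

Derivation:
start: ε-closure({0}) = {0,1,2,4,6}
'c' @ 1: {1,2,3,4,6}
'c' @ 2: {1,2,3,4,6}
'b' @ 3: {7,8}
'b' @ 4: {5,6,9}  (accept∈set)
end set {5,6,9} — state 5 in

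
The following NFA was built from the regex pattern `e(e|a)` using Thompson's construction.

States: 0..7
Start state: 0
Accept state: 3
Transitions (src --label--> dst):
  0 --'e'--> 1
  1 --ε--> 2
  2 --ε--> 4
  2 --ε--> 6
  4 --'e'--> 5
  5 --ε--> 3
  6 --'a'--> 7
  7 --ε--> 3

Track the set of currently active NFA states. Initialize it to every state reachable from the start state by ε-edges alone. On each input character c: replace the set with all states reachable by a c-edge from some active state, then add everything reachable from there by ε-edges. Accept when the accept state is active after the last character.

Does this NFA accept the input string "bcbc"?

initial (ε-close {0}): {0}
'b' @ 1: {}  — state set empty
rest 'cbc' ignored (set empty)
final: {}; accept 3 not in set

Answer: REJECT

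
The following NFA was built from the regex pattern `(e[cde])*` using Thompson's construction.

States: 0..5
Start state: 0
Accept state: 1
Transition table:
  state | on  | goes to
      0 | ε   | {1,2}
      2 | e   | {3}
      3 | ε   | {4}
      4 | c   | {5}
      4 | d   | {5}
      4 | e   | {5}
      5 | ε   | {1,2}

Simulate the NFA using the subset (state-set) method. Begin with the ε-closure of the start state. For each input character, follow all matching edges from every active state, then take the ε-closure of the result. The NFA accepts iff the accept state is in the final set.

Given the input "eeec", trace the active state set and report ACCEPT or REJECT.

Answer: ACCEPT

Steps:
S₀ = ε-closure({0}) = {0,1,2}
'e' @ 1: {3,4}
'e' @ 2: {1,2,5}  [accepting]
'e' @ 3: {3,4}
'c' @ 4: {1,2,5}  [accepting]
final: {1,2,5}; accept 1 in set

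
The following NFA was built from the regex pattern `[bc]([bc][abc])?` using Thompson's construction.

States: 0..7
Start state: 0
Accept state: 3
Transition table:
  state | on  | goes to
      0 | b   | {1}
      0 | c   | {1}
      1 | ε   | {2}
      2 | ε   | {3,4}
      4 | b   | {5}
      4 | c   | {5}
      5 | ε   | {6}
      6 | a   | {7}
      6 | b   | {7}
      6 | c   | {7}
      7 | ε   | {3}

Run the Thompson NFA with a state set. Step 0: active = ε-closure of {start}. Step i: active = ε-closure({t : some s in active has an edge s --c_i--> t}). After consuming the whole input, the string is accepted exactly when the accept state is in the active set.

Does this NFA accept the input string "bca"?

Answer: ACCEPT

Derivation:
start: ε-closure({0}) = {0}
'b' @ 1: {1,2,3,4}  ✓accept
'c' @ 2: {5,6}
'a' @ 3: {3,7}  ✓accept
final: {3,7}; accept 3 in set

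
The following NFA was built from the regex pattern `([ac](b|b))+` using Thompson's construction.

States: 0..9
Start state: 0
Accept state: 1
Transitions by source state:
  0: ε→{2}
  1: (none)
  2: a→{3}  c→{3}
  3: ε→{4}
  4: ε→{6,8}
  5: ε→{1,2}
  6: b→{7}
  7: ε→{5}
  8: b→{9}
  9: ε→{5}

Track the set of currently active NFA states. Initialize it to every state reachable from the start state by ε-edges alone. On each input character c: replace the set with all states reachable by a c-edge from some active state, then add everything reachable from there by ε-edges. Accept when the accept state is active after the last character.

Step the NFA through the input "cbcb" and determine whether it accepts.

S₀ = ε-closure({0}) = {0,2}
'c' @ 1: {3,4,6,8}
'b' @ 2: {1,2,5,7,9}  (accept∈set)
'c' @ 3: {3,4,6,8}
'b' @ 4: {1,2,5,7,9}  (accept∈set)
after full input: {1,2,5,7,9}  (accept=1 in)

Answer: ACCEPT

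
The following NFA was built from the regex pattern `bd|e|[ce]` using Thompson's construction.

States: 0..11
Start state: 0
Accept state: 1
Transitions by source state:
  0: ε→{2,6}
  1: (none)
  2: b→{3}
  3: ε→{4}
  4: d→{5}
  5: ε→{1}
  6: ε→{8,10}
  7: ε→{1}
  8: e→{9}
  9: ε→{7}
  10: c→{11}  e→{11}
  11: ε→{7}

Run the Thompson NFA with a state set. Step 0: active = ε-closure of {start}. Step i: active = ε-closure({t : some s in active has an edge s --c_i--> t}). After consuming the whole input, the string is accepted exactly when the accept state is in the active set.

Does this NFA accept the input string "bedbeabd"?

initial (ε-close {0}): {0,2,6,8,10}
'b' @ 1: {3,4}
'e' @ 2: {}  — no active states
rest 'dbeabd' ignored (set empty)
end set {} — state 1 not in

Answer: REJECT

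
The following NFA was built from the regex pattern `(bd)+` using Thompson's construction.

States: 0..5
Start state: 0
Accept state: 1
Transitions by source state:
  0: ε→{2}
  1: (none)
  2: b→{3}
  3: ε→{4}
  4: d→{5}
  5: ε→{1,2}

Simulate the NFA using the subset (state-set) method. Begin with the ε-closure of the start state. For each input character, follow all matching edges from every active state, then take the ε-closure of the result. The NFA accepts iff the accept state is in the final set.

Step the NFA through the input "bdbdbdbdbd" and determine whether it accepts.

Answer: ACCEPT

Steps:
start: ε-closure({0}) = {0,2}
'b' @ 1: {3,4}
'd' @ 2: {1,2,5}  (accept∈set)
'b' @ 3: {3,4}
'd' @ 4: {1,2,5}  (accept∈set)
'b' @ 5: {3,4}
'd' @ 6: {1,2,5}  (accept∈set)
'b' @ 7: {3,4}
'd' @ 8: {1,2,5}  (accept∈set)
'b' @ 9: {3,4}
'd' @ 10: {1,2,5}  (accept∈set)
end set {1,2,5} — state 1 in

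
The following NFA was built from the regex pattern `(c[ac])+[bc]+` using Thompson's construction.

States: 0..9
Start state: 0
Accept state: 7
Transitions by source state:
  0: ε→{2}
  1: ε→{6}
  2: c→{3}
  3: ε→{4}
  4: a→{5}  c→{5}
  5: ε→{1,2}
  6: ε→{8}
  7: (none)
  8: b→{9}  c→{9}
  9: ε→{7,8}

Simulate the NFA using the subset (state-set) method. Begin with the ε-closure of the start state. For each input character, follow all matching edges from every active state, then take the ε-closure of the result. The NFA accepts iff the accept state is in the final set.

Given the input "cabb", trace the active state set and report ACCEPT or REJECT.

initial (ε-close {0}): {0,2}
'c' @ 1: {3,4}
'a' @ 2: {1,2,5,6,8}
'b' @ 3: {7,8,9}  [accepting]
'b' @ 4: {7,8,9}  [accepting]
final: {7,8,9}; accept 7 in set

Answer: ACCEPT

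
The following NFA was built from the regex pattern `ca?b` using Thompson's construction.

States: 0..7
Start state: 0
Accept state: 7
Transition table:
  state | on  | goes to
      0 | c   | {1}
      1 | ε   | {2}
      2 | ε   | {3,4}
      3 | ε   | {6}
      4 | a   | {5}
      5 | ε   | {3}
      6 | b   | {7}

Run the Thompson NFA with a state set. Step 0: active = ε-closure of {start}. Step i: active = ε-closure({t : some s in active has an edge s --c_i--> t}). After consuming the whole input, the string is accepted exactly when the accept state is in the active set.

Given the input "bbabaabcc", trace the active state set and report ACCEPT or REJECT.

Answer: REJECT

Trace:
start: ε-closure({0}) = {0}
'b' @ 1: {}  — dead — no transitions
rest 'babaabcc' ignored (set empty)
final: {}; accept 7 not in set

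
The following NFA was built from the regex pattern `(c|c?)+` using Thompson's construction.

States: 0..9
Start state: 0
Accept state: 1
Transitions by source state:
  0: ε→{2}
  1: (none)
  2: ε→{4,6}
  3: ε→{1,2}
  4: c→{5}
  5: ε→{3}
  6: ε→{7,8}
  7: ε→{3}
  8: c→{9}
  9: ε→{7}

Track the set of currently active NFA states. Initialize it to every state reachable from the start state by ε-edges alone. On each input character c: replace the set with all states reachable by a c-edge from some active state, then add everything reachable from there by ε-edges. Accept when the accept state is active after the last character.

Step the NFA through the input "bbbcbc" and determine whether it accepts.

start: ε-closure({0}) = {0,1,2,3,4,6,7,8}
'b' @ 1: {}  — state set empty
rest 'bbcbc' ignored (set empty)
final: {}; accept 1 not in set

Answer: REJECT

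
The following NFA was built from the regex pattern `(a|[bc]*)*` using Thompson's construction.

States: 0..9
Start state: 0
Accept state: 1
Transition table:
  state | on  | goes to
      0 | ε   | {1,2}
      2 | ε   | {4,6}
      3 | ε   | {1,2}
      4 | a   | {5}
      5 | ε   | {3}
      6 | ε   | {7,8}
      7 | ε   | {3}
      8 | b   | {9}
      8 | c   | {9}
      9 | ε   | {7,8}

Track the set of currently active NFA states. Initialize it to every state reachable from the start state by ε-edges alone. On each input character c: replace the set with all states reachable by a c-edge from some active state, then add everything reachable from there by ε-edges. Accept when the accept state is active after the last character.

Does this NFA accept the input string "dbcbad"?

S₀ = ε-closure({0}) = {0,1,2,3,4,6,7,8}
'd' @ 1: {}  — dead — no transitions
rest 'bcbad' ignored (set empty)
after full input: {}  (accept=1 not in)

Answer: REJECT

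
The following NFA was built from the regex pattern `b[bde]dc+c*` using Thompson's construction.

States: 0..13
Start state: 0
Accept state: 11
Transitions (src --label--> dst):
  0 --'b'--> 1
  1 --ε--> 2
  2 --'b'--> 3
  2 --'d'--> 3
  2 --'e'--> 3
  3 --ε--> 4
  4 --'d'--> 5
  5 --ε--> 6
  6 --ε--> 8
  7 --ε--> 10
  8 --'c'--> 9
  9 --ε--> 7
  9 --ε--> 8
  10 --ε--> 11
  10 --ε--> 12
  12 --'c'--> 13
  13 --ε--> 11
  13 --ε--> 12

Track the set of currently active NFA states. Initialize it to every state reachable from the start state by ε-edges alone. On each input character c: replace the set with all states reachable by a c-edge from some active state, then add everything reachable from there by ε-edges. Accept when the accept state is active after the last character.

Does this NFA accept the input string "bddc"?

initial (ε-close {0}): {0}
'b' @ 1: {1,2}
'd' @ 2: {3,4}
'd' @ 3: {5,6,8}
'c' @ 4: {7,8,9,10,11,12}  ✓accept
final: {7,8,9,10,11,12}; accept 11 in set

Answer: ACCEPT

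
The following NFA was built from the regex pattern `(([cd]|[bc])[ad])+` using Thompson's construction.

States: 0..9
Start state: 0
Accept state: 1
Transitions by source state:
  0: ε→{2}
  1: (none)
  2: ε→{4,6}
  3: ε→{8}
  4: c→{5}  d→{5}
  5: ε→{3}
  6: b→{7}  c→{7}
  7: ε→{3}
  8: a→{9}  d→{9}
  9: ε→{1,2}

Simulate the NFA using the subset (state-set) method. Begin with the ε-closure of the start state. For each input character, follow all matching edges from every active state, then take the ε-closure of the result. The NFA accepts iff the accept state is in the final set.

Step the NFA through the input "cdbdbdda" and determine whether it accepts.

Answer: ACCEPT

Trace:
initial (ε-close {0}): {0,2,4,6}
'c' @ 1: {3,5,7,8}
'd' @ 2: {1,2,4,6,9}  ✓accept
'b' @ 3: {3,7,8}
'd' @ 4: {1,2,4,6,9}  ✓accept
'b' @ 5: {3,7,8}
'd' @ 6: {1,2,4,6,9}  ✓accept
'd' @ 7: {3,5,8}
'a' @ 8: {1,2,4,6,9}  ✓accept
final: {1,2,4,6,9}; accept 1 in set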